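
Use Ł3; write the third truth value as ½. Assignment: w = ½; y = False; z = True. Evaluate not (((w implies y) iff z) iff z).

w implies y = ½ implies False = ½
(w implies y) iff z = ½ iff True = ½
((w implies y) iff z) iff z = ½ iff True = ½
not (((w implies y) iff z) iff z) = not ½ = ½

½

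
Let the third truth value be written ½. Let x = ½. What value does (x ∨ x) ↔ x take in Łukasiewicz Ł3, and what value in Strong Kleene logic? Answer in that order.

In Łukasiewicz Ł3: x ∨ x = ½ ∨ ½ = ½
(x ∨ x) ↔ x = ½ ↔ ½ = 1
In Strong Kleene logic: x ∨ x = ½ ∨ ½ = ½
(x ∨ x) ↔ x = ½ ↔ ½ = ½
They differ because Łukasiewicz Ł3 and Strong Kleene logic treat ½ differently under implication.

1; ½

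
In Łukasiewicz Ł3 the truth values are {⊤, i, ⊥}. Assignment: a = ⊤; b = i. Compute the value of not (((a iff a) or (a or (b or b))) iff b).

a iff a = ⊤ iff ⊤ = ⊤
b or b = i or i = i
a or (b or b) = ⊤ or i = ⊤
(a iff a) or (a or (b or b)) = ⊤ or ⊤ = ⊤
((a iff a) or (a or (b or b))) iff b = ⊤ iff i = i
not (((a iff a) or (a or (b or b))) iff b) = not i = i

i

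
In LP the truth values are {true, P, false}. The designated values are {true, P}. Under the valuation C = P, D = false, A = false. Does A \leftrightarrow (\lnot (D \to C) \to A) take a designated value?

No

D \to C = false \to P = true
\lnot (D \to C) = \lnot true = false
\lnot (D \to C) \to A = false \to false = true
A \leftrightarrow (\lnot (D \to C) \to A) = false \leftrightarrow true = false
false ∉ {true, P}.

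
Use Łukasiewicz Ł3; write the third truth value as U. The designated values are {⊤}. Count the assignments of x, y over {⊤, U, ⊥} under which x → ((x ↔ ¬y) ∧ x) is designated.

7

Of the 9 assignments, 7 give a value in {⊤}.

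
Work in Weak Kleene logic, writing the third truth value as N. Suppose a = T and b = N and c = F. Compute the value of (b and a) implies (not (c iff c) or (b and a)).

N

b and a = N and T = N
c iff c = F iff F = T
not (c iff c) = not T = F
b and a = N and T = N
not (c iff c) or (b and a) = F or N = N
(b and a) implies (not (c iff c) or (b and a)) = N implies N = N  [any arg is the third value ⇒ result is the third value]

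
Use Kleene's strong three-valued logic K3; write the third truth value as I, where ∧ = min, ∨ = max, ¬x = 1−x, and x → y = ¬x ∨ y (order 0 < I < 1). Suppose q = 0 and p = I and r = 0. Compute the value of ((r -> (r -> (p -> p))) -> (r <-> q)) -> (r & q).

p -> p = I -> I = I  [~I | I]
r -> (p -> p) = 0 -> I = 1
r -> (r -> (p -> p)) = 0 -> 1 = 1
r <-> q = 0 <-> 0 = 1
(r -> (r -> (p -> p))) -> (r <-> q) = 1 -> 1 = 1
r & q = 0 & 0 = 0
((r -> (r -> (p -> p))) -> (r <-> q)) -> (r & q) = 1 -> 0 = 0

0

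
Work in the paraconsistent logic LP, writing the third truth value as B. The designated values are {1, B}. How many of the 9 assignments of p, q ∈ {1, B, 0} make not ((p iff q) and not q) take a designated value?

8

Of the 9 assignments, 8 give a value in {1, B}.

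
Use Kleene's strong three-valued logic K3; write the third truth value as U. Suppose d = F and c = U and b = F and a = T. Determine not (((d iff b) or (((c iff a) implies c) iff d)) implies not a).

d iff b = F iff F = T
c iff a = U iff T = U
(c iff a) implies c = U implies U = U
((c iff a) implies c) iff d = U iff F = U
(d iff b) or (((c iff a) implies c) iff d) = T or U = T
not a = not T = F
((d iff b) or (((c iff a) implies c) iff d)) implies not a = T implies F = F
not (((d iff b) or (((c iff a) implies c) iff d)) implies not a) = not F = T

T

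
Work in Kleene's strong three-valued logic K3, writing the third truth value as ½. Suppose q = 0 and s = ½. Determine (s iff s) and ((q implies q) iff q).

0

s iff s = ½ iff ½ = ½
q implies q = 0 implies 0 = 1
(q implies q) iff q = 1 iff 0 = 0
(s iff s) and ((q implies q) iff q) = ½ and 0 = 0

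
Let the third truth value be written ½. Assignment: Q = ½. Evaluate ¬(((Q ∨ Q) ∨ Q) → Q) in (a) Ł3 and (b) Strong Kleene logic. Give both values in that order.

F; ½

In Ł3: Q ∨ Q = ½ ∨ ½ = ½
(Q ∨ Q) ∨ Q = ½ ∨ ½ = ½
((Q ∨ Q) ∨ Q) → Q = ½ → ½ = T  [min(1, 1−½+½)]
¬(((Q ∨ Q) ∨ Q) → Q) = ¬T = F
In Strong Kleene logic: Q ∨ Q = ½ ∨ ½ = ½
(Q ∨ Q) ∨ Q = ½ ∨ ½ = ½
((Q ∨ Q) ∨ Q) → Q = ½ → ½ = ½  [¬½ ∨ ½]
¬(((Q ∨ Q) ∨ Q) → Q) = ¬½ = ½
They differ because Ł3 and Strong Kleene logic treat ½ differently under implication.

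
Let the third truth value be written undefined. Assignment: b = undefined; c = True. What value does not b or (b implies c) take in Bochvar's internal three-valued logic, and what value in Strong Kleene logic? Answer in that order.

undefined; True

In Bochvar's internal three-valued logic: not b = not undefined = undefined
b implies c = undefined implies True = undefined
not b or (b implies c) = undefined or undefined = undefined
In Strong Kleene logic: not b = not undefined = undefined
b implies c = undefined implies True = True  [not undefined or True]
not b or (b implies c) = undefined or True = True
They differ because Bochvar's internal three-valued logic and Strong Kleene logic treat undefined differently under the binary connectives.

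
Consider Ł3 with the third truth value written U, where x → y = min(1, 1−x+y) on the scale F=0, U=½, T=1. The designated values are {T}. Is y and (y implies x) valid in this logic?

Countermodel: y=T, x=U gives U, which is not designated.

No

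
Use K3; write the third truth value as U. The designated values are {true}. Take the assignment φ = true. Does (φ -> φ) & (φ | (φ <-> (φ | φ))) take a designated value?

φ -> φ = true -> true = true
φ | φ = true | true = true
φ <-> (φ | φ) = true <-> true = true
φ | (φ <-> (φ | φ)) = true | true = true
(φ -> φ) & (φ | (φ <-> (φ | φ))) = true & true = true
true ∈ {true}.

Yes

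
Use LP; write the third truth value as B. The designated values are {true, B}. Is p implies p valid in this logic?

Every assignment of p over {true, B, false} gives a value in {true, B}.
In particular, with p=B: p implies p = B.

Yes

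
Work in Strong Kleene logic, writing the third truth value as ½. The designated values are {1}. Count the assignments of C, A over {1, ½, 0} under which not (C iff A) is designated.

2

Designated under: (C=1, A=0); (C=0, A=1).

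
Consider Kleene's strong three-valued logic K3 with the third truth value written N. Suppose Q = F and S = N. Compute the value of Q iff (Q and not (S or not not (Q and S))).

T

Q and S = F and N = F
not (Q and S) = not F = T
not not (Q and S) = not T = F
S or not not (Q and S) = N or F = N
not (S or not not (Q and S)) = not N = N
Q and not (S or not not (Q and S)) = F and N = F
Q iff (Q and not (S or not not (Q and S))) = F iff F = T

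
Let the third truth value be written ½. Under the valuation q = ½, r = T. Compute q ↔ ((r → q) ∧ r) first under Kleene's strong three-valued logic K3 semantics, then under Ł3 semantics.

½; T

In Kleene's strong three-valued logic K3: r → q = T → ½ = ½
(r → q) ∧ r = ½ ∧ T = ½
q ↔ ((r → q) ∧ r) = ½ ↔ ½ = ½
In Ł3: r → q = T → ½ = ½
(r → q) ∧ r = ½ ∧ T = ½
q ↔ ((r → q) ∧ r) = ½ ↔ ½ = T
They differ because Kleene's strong three-valued logic K3 and Ł3 treat ½ differently under implication.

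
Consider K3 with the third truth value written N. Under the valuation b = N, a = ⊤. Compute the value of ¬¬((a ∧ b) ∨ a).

a ∧ b = ⊤ ∧ N = N
(a ∧ b) ∨ a = N ∨ ⊤ = ⊤
¬((a ∧ b) ∨ a) = ¬⊤ = ⊥
¬¬((a ∧ b) ∨ a) = ¬⊥ = ⊤

⊤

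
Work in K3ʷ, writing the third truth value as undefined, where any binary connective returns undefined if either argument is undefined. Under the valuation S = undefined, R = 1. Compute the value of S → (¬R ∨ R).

undefined

¬R = ¬1 = 0
¬R ∨ R = 0 ∨ 1 = 1
S → (¬R ∨ R) = undefined → 1 = undefined  [any arg is the third value ⇒ result is the third value]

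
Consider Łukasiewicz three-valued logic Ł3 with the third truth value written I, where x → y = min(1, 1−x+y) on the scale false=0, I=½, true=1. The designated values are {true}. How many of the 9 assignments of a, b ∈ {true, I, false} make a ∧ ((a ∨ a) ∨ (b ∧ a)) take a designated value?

3

Designated under: (a=true, b=true); (a=true, b=I); (a=true, b=false).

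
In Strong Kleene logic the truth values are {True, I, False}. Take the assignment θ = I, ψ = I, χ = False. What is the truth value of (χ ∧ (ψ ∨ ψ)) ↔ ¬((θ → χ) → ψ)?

ψ ∨ ψ = I ∨ I = I
χ ∧ (ψ ∨ ψ) = False ∧ I = False
θ → χ = I → False = I  [¬I ∨ False]
(θ → χ) → ψ = I → I = I
¬((θ → χ) → ψ) = ¬I = I
(χ ∧ (ψ ∨ ψ)) ↔ ¬((θ → χ) → ψ) = False ↔ I = I

I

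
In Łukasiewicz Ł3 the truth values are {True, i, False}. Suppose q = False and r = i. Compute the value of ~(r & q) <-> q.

r & q = i & False = False
~(r & q) = ~False = True
~(r & q) <-> q = True <-> False = False

False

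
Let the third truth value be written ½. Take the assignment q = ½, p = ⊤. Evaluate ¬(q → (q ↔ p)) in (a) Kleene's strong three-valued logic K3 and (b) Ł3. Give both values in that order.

In Kleene's strong three-valued logic K3: q ↔ p = ½ ↔ ⊤ = ½
q → (q ↔ p) = ½ → ½ = ½  [¬½ ∨ ½]
¬(q → (q ↔ p)) = ¬½ = ½
In Ł3: q ↔ p = ½ ↔ ⊤ = ½  [1 − |½−1|]
q → (q ↔ p) = ½ → ½ = ⊤
¬(q → (q ↔ p)) = ¬⊤ = ⊥
They differ because Kleene's strong three-valued logic K3 and Ł3 treat ½ differently under implication.

½; ⊥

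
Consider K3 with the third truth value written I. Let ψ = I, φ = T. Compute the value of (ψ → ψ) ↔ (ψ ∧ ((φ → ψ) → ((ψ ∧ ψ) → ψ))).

I

ψ → ψ = I → I = I  [¬I ∨ I]
φ → ψ = T → I = I
ψ ∧ ψ = I ∧ I = I
(ψ ∧ ψ) → ψ = I → I = I
(φ → ψ) → ((ψ ∧ ψ) → ψ) = I → I = I
ψ ∧ ((φ → ψ) → ((ψ ∧ ψ) → ψ)) = I ∧ I = I
(ψ → ψ) ↔ (ψ ∧ ((φ → ψ) → ((ψ ∧ ψ) → ψ))) = I ↔ I = I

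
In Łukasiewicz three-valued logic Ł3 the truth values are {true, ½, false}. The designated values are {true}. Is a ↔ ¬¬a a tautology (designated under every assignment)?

Yes

Every assignment of a over {true, ½, false} gives a value in {true}.
In particular, with a=½: a ↔ ¬¬a = true.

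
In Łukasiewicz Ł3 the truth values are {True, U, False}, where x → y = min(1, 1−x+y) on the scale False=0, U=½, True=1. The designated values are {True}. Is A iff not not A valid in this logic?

Every assignment of A over {True, U, False} gives a value in {True}.
In particular, with A=U: A iff not not A = True.

Yes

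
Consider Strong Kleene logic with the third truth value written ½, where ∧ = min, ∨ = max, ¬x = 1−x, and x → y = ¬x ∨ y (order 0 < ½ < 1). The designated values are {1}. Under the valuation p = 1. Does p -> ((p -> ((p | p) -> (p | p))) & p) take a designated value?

p | p = 1 | 1 = 1
p | p = 1 | 1 = 1
(p | p) -> (p | p) = 1 -> 1 = 1
p -> ((p | p) -> (p | p)) = 1 -> 1 = 1
(p -> ((p | p) -> (p | p))) & p = 1 & 1 = 1
p -> ((p -> ((p | p) -> (p | p))) & p) = 1 -> 1 = 1
1 ∈ {1}.

Yes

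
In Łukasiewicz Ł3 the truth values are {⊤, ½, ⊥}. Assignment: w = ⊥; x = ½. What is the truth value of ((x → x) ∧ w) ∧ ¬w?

⊥

x → x = ½ → ½ = ⊤  [min(1, 1−½+½)]
(x → x) ∧ w = ⊤ ∧ ⊥ = ⊥
¬w = ¬⊥ = ⊤
((x → x) ∧ w) ∧ ¬w = ⊥ ∧ ⊤ = ⊥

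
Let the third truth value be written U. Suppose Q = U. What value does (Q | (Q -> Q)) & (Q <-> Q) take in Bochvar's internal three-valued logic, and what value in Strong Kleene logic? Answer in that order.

In Bochvar's internal three-valued logic: Q -> Q = U -> U = U  [any arg is the third value ⇒ result is the third value]
Q | (Q -> Q) = U | U = U
Q <-> Q = U <-> U = U
(Q | (Q -> Q)) & (Q <-> Q) = U & U = U
In Strong Kleene logic: Q -> Q = U -> U = U  [~U | U]
Q | (Q -> Q) = U | U = U
Q <-> Q = U <-> U = U
(Q | (Q -> Q)) & (Q <-> Q) = U & U = U

U; U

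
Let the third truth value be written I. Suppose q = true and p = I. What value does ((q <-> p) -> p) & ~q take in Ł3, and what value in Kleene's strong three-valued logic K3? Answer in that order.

false; false

In Ł3: q <-> p = true <-> I = I  [1 − |1−½|]
(q <-> p) -> p = I -> I = true
~q = ~true = false
((q <-> p) -> p) & ~q = true & false = false
In Kleene's strong three-valued logic K3: q <-> p = true <-> I = I
(q <-> p) -> p = I -> I = I  [~I | I]
~q = ~true = false
((q <-> p) -> p) & ~q = I & false = false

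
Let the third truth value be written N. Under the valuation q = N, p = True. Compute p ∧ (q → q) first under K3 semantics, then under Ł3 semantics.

N; True

In K3: q → q = N → N = N
p ∧ (q → q) = True ∧ N = N
In Ł3: q → q = N → N = True
p ∧ (q → q) = True ∧ True = True
They differ because K3 and Ł3 treat N differently under implication.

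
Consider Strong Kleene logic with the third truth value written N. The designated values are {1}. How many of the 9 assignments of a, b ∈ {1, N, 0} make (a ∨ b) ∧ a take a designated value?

Designated under: (a=1, b=1); (a=1, b=N); (a=1, b=0).

3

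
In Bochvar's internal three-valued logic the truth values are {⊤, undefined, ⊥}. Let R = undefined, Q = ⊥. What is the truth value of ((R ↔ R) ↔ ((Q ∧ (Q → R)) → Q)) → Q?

R ↔ R = undefined ↔ undefined = undefined
Q → R = ⊥ → undefined = undefined  [any arg is the third value ⇒ result is the third value]
Q ∧ (Q → R) = ⊥ ∧ undefined = undefined
(Q ∧ (Q → R)) → Q = undefined → ⊥ = undefined
(R ↔ R) ↔ ((Q ∧ (Q → R)) → Q) = undefined ↔ undefined = undefined
((R ↔ R) ↔ ((Q ∧ (Q → R)) → Q)) → Q = undefined → ⊥ = undefined

undefined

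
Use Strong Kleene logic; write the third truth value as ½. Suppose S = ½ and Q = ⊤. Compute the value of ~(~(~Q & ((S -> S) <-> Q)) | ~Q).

⊥

~Q = ~⊤ = ⊥
S -> S = ½ -> ½ = ½
(S -> S) <-> Q = ½ <-> ⊤ = ½
~Q & ((S -> S) <-> Q) = ⊥ & ½ = ⊥
~(~Q & ((S -> S) <-> Q)) = ~⊥ = ⊤
~Q = ~⊤ = ⊥
~(~Q & ((S -> S) <-> Q)) | ~Q = ⊤ | ⊥ = ⊤
~(~(~Q & ((S -> S) <-> Q)) | ~Q) = ~⊤ = ⊥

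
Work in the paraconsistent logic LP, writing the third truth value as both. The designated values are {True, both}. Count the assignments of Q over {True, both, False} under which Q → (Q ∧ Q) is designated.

3

Q=True: True ✓
Q=both: both ✓
Q=False: True ✓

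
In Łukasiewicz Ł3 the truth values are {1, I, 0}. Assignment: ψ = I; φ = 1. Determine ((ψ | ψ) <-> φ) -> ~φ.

I

ψ | ψ = I | I = I
(ψ | ψ) <-> φ = I <-> 1 = I  [1 − |½−1|]
~φ = ~1 = 0
((ψ | ψ) <-> φ) -> ~φ = I -> 0 = I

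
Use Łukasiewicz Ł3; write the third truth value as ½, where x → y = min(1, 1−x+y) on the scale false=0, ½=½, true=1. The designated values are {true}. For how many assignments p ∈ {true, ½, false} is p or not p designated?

p=true: true ✓
p=½: ½ ·
p=false: true ✓

2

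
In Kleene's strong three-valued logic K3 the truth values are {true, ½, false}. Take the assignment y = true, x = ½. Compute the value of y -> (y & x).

y & x = true & ½ = ½
y -> (y & x) = true -> ½ = ½  [~true | ½]

½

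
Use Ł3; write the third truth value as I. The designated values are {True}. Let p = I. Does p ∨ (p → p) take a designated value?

p → p = I → I = True  [min(1, 1−½+½)]
p ∨ (p → p) = I ∨ True = True
True ∈ {True}.

Yes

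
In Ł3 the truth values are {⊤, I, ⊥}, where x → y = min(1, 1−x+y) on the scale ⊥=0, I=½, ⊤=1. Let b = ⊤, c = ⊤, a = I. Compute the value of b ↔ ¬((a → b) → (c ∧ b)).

a → b = I → ⊤ = ⊤  [min(1, 1−½+1)]
c ∧ b = ⊤ ∧ ⊤ = ⊤
(a → b) → (c ∧ b) = ⊤ → ⊤ = ⊤
¬((a → b) → (c ∧ b)) = ¬⊤ = ⊥
b ↔ ¬((a → b) → (c ∧ b)) = ⊤ ↔ ⊥ = ⊥

⊥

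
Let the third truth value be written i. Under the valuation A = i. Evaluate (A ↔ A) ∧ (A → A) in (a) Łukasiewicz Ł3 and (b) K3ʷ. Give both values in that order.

1; i

In Łukasiewicz Ł3: A ↔ A = i ↔ i = 1  [1 − |½−½|]
A → A = i → i = 1
(A ↔ A) ∧ (A → A) = 1 ∧ 1 = 1
In K3ʷ: A ↔ A = i ↔ i = i
A → A = i → i = i  [any arg is the third value ⇒ result is the third value]
(A ↔ A) ∧ (A → A) = i ∧ i = i
They differ because Łukasiewicz Ł3 and K3ʷ treat i differently under the binary connectives.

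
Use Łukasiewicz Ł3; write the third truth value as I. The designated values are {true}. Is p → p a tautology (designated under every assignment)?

Every assignment of p over {true, I, false} gives a value in {true}.
In particular, with p=I: p → p = true.

Yes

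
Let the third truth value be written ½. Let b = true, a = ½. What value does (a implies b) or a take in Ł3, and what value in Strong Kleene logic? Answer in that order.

In Ł3: a implies b = ½ implies true = true  [min(1, 1−½+1)]
(a implies b) or a = true or ½ = true
In Strong Kleene logic: a implies b = ½ implies true = true  [not ½ or true]
(a implies b) or a = true or ½ = true

true; true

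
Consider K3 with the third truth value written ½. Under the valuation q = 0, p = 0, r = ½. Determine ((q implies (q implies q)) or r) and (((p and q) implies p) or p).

1

q implies q = 0 implies 0 = 1
q implies (q implies q) = 0 implies 1 = 1
(q implies (q implies q)) or r = 1 or ½ = 1
p and q = 0 and 0 = 0
(p and q) implies p = 0 implies 0 = 1
((p and q) implies p) or p = 1 or 0 = 1
((q implies (q implies q)) or r) and (((p and q) implies p) or p) = 1 and 1 = 1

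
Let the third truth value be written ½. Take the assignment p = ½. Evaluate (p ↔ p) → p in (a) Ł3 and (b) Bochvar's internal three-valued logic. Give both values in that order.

In Ł3: p ↔ p = ½ ↔ ½ = ⊤  [1 − |½−½|]
(p ↔ p) → p = ⊤ → ½ = ½
In Bochvar's internal three-valued logic: p ↔ p = ½ ↔ ½ = ½
(p ↔ p) → p = ½ → ½ = ½  [any arg is the third value ⇒ result is the third value]

½; ½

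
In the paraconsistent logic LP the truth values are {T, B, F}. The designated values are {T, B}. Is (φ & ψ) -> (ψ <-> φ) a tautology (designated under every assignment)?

Yes

Every assignment of φ, ψ over {T, B, F} gives a value in {T, B}.
In particular, with φ=B, ψ=B: (φ & ψ) -> (ψ <-> φ) = B.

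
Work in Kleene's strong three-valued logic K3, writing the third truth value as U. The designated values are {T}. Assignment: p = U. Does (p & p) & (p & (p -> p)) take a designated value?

No

p & p = U & U = U
p -> p = U -> U = U  [~U | U]
p & (p -> p) = U & U = U
(p & p) & (p & (p -> p)) = U & U = U
U ∉ {T}.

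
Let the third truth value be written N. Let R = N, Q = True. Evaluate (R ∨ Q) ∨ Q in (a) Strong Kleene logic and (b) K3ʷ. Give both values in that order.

In Strong Kleene logic: R ∨ Q = N ∨ True = True
(R ∨ Q) ∨ Q = True ∨ True = True
In K3ʷ: R ∨ Q = N ∨ True = N
(R ∨ Q) ∨ Q = N ∨ True = N
They differ because Strong Kleene logic and K3ʷ treat N differently under the binary connectives.

True; N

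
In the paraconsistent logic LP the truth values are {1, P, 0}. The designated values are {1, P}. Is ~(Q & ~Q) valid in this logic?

Every assignment of Q over {1, P, 0} gives a value in {1, P}.
In particular, with Q=P: ~(Q & ~Q) = P.

Yes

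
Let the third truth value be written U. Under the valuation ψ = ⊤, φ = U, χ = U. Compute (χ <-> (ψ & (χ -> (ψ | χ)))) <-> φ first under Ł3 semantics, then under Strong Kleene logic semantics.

In Ł3: ψ | χ = ⊤ | U = ⊤
χ -> (ψ | χ) = U -> ⊤ = ⊤  [min(1, 1−½+1)]
ψ & (χ -> (ψ | χ)) = ⊤ & ⊤ = ⊤
χ <-> (ψ & (χ -> (ψ | χ))) = U <-> ⊤ = U
(χ <-> (ψ & (χ -> (ψ | χ)))) <-> φ = U <-> U = ⊤
In Strong Kleene logic: ψ | χ = ⊤ | U = ⊤
χ -> (ψ | χ) = U -> ⊤ = ⊤
ψ & (χ -> (ψ | χ)) = ⊤ & ⊤ = ⊤
χ <-> (ψ & (χ -> (ψ | χ))) = U <-> ⊤ = U
(χ <-> (ψ & (χ -> (ψ | χ)))) <-> φ = U <-> U = U
They differ because Ł3 and Strong Kleene logic treat U differently under implication.

⊤; U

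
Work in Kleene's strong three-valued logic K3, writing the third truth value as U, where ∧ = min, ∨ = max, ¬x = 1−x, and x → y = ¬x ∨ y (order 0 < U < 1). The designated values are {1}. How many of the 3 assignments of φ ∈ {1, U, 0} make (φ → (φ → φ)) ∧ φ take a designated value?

1

φ=1: 1 ✓
φ=U: U ·
φ=0: 0 ·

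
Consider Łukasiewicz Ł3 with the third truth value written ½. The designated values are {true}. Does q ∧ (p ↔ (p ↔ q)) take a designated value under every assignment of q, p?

No

Countermodel: q=½, p=true gives ½, which is not designated.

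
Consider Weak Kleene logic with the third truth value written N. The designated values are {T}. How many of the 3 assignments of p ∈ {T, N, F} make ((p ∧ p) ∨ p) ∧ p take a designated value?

p=T: T ✓
p=N: N ·
p=F: F ·

1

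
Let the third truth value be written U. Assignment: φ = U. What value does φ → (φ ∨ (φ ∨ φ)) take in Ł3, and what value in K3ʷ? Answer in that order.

True; U

In Ł3: φ ∨ φ = U ∨ U = U
φ ∨ (φ ∨ φ) = U ∨ U = U
φ → (φ ∨ (φ ∨ φ)) = U → U = True  [min(1, 1−½+½)]
In K3ʷ: φ ∨ φ = U ∨ U = U
φ ∨ (φ ∨ φ) = U ∨ U = U
φ → (φ ∨ (φ ∨ φ)) = U → U = U  [any arg is the third value ⇒ result is the third value]
They differ because Ł3 and K3ʷ treat U differently under the binary connectives.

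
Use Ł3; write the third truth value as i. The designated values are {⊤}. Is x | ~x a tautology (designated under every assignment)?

No

Countermodel: x=i gives i, which is not designated.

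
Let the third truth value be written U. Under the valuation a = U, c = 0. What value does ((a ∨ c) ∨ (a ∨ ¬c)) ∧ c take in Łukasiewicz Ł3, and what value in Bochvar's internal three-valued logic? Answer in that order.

In Łukasiewicz Ł3: a ∨ c = U ∨ 0 = U
¬c = ¬0 = 1
a ∨ ¬c = U ∨ 1 = 1
(a ∨ c) ∨ (a ∨ ¬c) = U ∨ 1 = 1
((a ∨ c) ∨ (a ∨ ¬c)) ∧ c = 1 ∧ 0 = 0
In Bochvar's internal three-valued logic: a ∨ c = U ∨ 0 = U
¬c = ¬0 = 1
a ∨ ¬c = U ∨ 1 = U
(a ∨ c) ∨ (a ∨ ¬c) = U ∨ U = U
((a ∨ c) ∨ (a ∨ ¬c)) ∧ c = U ∧ 0 = U
They differ because Łukasiewicz Ł3 and Bochvar's internal three-valued logic treat U differently under the binary connectives.

0; U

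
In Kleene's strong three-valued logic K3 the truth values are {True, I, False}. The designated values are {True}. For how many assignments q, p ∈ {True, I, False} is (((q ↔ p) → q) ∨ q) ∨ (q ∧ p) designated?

4

Designated under: (q=True, p=True); (q=True, p=I); (q=True, p=False); (q=False, p=True).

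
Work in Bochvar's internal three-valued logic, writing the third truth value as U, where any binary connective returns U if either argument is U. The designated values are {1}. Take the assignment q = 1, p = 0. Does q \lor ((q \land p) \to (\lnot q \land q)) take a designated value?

q \land p = 1 \land 0 = 0
\lnot q = \lnot 1 = 0
\lnot q \land q = 0 \land 1 = 0
(q \land p) \to (\lnot q \land q) = 0 \to 0 = 1
q \lor ((q \land p) \to (\lnot q \land q)) = 1 \lor 1 = 1
1 ∈ {1}.

Yes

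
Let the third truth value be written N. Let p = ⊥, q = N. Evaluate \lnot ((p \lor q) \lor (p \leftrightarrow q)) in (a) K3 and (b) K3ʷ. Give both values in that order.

N; N

In K3: p \lor q = ⊥ \lor N = N
p \leftrightarrow q = ⊥ \leftrightarrow N = N
(p \lor q) \lor (p \leftrightarrow q) = N \lor N = N
\lnot ((p \lor q) \lor (p \leftrightarrow q)) = \lnot N = N
In K3ʷ: p \lor q = ⊥ \lor N = N
p \leftrightarrow q = ⊥ \leftrightarrow N = N
(p \lor q) \lor (p \leftrightarrow q) = N \lor N = N
\lnot ((p \lor q) \lor (p \leftrightarrow q)) = \lnot N = N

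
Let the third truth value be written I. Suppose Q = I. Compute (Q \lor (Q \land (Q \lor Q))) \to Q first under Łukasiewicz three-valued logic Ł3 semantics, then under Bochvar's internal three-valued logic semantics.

true; I

In Łukasiewicz three-valued logic Ł3: Q \lor Q = I \lor I = I
Q \land (Q \lor Q) = I \land I = I
Q \lor (Q \land (Q \lor Q)) = I \lor I = I
(Q \lor (Q \land (Q \lor Q))) \to Q = I \to I = true  [min(1, 1−½+½)]
In Bochvar's internal three-valued logic: Q \lor Q = I \lor I = I
Q \land (Q \lor Q) = I \land I = I
Q \lor (Q \land (Q \lor Q)) = I \lor I = I
(Q \lor (Q \land (Q \lor Q))) \to Q = I \to I = I  [any arg is the third value ⇒ result is the third value]
They differ because Łukasiewicz three-valued logic Ł3 and Bochvar's internal three-valued logic treat I differently under the binary connectives.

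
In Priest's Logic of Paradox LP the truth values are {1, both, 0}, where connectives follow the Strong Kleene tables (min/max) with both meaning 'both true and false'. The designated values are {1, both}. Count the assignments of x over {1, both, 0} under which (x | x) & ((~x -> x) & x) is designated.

x=1: 1 ✓
x=both: both ✓
x=0: 0 ·

2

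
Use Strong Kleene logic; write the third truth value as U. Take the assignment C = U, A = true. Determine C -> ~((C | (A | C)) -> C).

A | C = true | U = true
C | (A | C) = U | true = true
(C | (A | C)) -> C = true -> U = U  [~true | U]
~((C | (A | C)) -> C) = ~U = U
C -> ~((C | (A | C)) -> C) = U -> U = U

U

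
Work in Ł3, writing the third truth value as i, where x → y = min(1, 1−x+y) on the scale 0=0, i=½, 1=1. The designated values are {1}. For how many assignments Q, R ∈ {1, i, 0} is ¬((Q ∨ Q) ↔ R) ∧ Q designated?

Designated under: (Q=1, R=0).

1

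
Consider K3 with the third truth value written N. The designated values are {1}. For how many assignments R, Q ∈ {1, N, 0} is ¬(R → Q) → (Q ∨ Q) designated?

Of the 9 assignments, 5 give a value in {1}.

5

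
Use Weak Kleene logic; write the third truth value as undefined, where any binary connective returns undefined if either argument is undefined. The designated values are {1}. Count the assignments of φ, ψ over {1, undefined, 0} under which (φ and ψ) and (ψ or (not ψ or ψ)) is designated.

1

Designated under: (φ=1, ψ=1).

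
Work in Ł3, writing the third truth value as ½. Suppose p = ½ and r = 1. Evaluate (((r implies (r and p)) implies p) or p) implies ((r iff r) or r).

1

r and p = 1 and ½ = ½
r implies (r and p) = 1 implies ½ = ½
(r implies (r and p)) implies p = ½ implies ½ = 1
((r implies (r and p)) implies p) or p = 1 or ½ = 1
r iff r = 1 iff 1 = 1
(r iff r) or r = 1 or 1 = 1
(((r implies (r and p)) implies p) or p) implies ((r iff r) or r) = 1 implies 1 = 1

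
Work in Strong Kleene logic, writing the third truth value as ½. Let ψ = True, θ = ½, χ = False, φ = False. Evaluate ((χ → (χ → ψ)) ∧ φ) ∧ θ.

False

χ → ψ = False → True = True
χ → (χ → ψ) = False → True = True
(χ → (χ → ψ)) ∧ φ = True ∧ False = False
((χ → (χ → ψ)) ∧ φ) ∧ θ = False ∧ ½ = False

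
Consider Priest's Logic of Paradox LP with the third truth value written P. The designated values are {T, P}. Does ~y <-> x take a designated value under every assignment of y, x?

No

Countermodel: y=T, x=T gives F, which is not designated.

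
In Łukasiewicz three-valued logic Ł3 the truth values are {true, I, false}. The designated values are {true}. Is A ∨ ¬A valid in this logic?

No

Countermodel: A=I gives I, which is not designated.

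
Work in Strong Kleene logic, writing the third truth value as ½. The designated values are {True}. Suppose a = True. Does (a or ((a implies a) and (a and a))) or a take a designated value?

Yes

a implies a = True implies True = True
a and a = True and True = True
(a implies a) and (a and a) = True and True = True
a or ((a implies a) and (a and a)) = True or True = True
(a or ((a implies a) and (a and a))) or a = True or True = True
True ∈ {True}.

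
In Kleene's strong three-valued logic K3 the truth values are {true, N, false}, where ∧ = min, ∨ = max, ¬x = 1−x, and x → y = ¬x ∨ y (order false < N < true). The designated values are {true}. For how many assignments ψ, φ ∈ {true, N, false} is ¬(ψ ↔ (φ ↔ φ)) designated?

Designated under: (ψ=false, φ=true); (ψ=false, φ=false).

2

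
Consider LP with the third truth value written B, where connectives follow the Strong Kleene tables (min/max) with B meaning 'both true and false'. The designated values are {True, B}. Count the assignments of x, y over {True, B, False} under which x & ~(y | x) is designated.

2

Designated under: (x=B, y=B); (x=B, y=False).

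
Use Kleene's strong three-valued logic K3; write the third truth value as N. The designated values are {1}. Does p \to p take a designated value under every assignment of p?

Countermodel: p=N gives N, which is not designated.

No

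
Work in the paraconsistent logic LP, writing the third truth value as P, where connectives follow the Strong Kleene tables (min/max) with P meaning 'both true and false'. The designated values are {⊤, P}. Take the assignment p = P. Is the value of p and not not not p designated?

Yes

not p = not P = P
not not p = not P = P
not not not p = not P = P
p and not not not p = P and P = P
P ∈ {⊤, P}.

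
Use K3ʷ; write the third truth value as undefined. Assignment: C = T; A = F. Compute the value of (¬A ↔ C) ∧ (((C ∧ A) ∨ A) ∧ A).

F

¬A = ¬F = T
¬A ↔ C = T ↔ T = T
C ∧ A = T ∧ F = F
(C ∧ A) ∨ A = F ∨ F = F
((C ∧ A) ∨ A) ∧ A = F ∧ F = F
(¬A ↔ C) ∧ (((C ∧ A) ∨ A) ∧ A) = T ∧ F = F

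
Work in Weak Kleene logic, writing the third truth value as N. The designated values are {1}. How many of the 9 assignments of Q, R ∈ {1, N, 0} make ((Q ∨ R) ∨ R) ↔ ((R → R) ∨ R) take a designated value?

Designated under: (Q=1, R=1); (Q=1, R=0); (Q=0, R=1).

3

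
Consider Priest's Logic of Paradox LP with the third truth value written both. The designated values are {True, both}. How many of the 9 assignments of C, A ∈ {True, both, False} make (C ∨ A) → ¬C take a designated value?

6

Of the 9 assignments, 6 give a value in {True, both}.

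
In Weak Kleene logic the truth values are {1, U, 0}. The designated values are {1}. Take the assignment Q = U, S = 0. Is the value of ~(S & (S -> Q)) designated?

S -> Q = 0 -> U = U  [any arg is the third value ⇒ result is the third value]
S & (S -> Q) = 0 & U = U
~(S & (S -> Q)) = ~U = U
U ∉ {1}.

No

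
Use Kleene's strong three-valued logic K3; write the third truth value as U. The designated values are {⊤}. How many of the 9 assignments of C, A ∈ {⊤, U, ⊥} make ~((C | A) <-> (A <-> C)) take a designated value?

3

Designated under: (C=⊤, A=⊥); (C=⊥, A=⊤); (C=⊥, A=⊥).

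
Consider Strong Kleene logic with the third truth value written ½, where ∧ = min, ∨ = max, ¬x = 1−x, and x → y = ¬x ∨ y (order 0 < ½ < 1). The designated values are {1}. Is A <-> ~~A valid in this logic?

Countermodel: A=½ gives ½, which is not designated.

No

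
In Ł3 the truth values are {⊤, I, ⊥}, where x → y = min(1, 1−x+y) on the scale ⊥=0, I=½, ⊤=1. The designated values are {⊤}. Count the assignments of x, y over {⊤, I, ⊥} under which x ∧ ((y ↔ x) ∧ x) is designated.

1

Designated under: (x=⊤, y=⊤).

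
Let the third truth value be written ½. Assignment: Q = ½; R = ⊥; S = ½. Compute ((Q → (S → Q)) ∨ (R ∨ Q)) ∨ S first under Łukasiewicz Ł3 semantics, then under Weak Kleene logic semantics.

⊤; ½

In Łukasiewicz Ł3: S → Q = ½ → ½ = ⊤
Q → (S → Q) = ½ → ⊤ = ⊤
R ∨ Q = ⊥ ∨ ½ = ½
(Q → (S → Q)) ∨ (R ∨ Q) = ⊤ ∨ ½ = ⊤
((Q → (S → Q)) ∨ (R ∨ Q)) ∨ S = ⊤ ∨ ½ = ⊤
In Weak Kleene logic: S → Q = ½ → ½ = ½  [any arg is the third value ⇒ result is the third value]
Q → (S → Q) = ½ → ½ = ½
R ∨ Q = ⊥ ∨ ½ = ½
(Q → (S → Q)) ∨ (R ∨ Q) = ½ ∨ ½ = ½
((Q → (S → Q)) ∨ (R ∨ Q)) ∨ S = ½ ∨ ½ = ½
They differ because Łukasiewicz Ł3 and Weak Kleene logic treat ½ differently under the binary connectives.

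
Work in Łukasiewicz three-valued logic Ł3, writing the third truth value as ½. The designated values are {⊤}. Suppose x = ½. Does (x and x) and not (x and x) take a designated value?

x and x = ½ and ½ = ½
x and x = ½ and ½ = ½
not (x and x) = not ½ = ½
(x and x) and not (x and x) = ½ and ½ = ½
½ ∉ {⊤}.

No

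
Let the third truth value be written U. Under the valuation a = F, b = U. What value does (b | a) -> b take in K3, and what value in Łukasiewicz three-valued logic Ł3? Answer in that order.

In K3: b | a = U | F = U
(b | a) -> b = U -> U = U  [~U | U]
In Łukasiewicz three-valued logic Ł3: b | a = U | F = U
(b | a) -> b = U -> U = T
They differ because K3 and Łukasiewicz three-valued logic Ł3 treat U differently under implication.

U; T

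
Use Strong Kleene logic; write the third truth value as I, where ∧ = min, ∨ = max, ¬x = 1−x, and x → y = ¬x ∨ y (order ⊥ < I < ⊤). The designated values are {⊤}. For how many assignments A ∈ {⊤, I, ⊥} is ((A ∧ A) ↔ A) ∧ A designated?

A=⊤: ⊤ ✓
A=I: I ·
A=⊥: ⊥ ·

1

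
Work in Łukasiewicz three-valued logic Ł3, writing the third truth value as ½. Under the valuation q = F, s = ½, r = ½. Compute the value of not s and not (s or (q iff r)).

½

not s = not ½ = ½
q iff r = F iff ½ = ½
s or (q iff r) = ½ or ½ = ½
not (s or (q iff r)) = not ½ = ½
not s and not (s or (q iff r)) = ½ and ½ = ½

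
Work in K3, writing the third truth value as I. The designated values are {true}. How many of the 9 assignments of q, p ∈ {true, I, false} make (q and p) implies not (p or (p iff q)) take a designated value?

5

Of the 9 assignments, 5 give a value in {true}.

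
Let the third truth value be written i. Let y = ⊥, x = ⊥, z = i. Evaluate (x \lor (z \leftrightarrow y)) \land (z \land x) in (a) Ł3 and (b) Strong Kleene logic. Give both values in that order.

In Ł3: z \leftrightarrow y = i \leftrightarrow ⊥ = i  [1 − |½−0|]
x \lor (z \leftrightarrow y) = ⊥ \lor i = i
z \land x = i \land ⊥ = ⊥
(x \lor (z \leftrightarrow y)) \land (z \land x) = i \land ⊥ = ⊥
In Strong Kleene logic: z \leftrightarrow y = i \leftrightarrow ⊥ = i
x \lor (z \leftrightarrow y) = ⊥ \lor i = i
z \land x = i \land ⊥ = ⊥
(x \lor (z \leftrightarrow y)) \land (z \land x) = i \land ⊥ = ⊥

⊥; ⊥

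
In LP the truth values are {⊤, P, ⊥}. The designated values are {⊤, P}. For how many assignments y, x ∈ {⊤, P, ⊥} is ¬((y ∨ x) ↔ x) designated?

Of the 9 assignments, 5 give a value in {⊤, P}.

5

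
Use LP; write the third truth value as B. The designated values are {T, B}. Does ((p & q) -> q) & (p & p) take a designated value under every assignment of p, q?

Countermodel: p=F, q=T gives F, which is not designated.

No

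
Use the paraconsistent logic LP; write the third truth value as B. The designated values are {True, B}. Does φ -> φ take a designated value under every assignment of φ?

Every assignment of φ over {True, B, False} gives a value in {True, B}.
In particular, with φ=B: φ -> φ = B.

Yes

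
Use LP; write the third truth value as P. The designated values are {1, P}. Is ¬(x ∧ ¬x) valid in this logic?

Every assignment of x over {1, P, 0} gives a value in {1, P}.
In particular, with x=P: ¬(x ∧ ¬x) = P.

Yes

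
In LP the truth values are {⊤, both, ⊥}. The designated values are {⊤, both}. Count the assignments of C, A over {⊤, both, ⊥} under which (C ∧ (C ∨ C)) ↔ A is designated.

Of the 9 assignments, 7 give a value in {⊤, both}.

7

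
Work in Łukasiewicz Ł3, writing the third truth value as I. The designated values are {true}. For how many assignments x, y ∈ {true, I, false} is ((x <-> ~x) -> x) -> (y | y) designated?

Designated under: (x=true, y=true); (x=I, y=true); (x=I, y=I); (x=false, y=true).

4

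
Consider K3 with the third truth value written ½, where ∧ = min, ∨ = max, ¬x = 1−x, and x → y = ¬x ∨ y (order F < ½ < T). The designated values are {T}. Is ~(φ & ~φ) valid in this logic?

Countermodel: φ=½ gives ½, which is not designated.

No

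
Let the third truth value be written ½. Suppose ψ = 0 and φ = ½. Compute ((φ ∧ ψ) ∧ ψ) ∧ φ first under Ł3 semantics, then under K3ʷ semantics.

In Ł3: φ ∧ ψ = ½ ∧ 0 = 0
(φ ∧ ψ) ∧ ψ = 0 ∧ 0 = 0
((φ ∧ ψ) ∧ ψ) ∧ φ = 0 ∧ ½ = 0
In K3ʷ: φ ∧ ψ = ½ ∧ 0 = ½
(φ ∧ ψ) ∧ ψ = ½ ∧ 0 = ½
((φ ∧ ψ) ∧ ψ) ∧ φ = ½ ∧ ½ = ½
They differ because Ł3 and K3ʷ treat ½ differently under the binary connectives.

0; ½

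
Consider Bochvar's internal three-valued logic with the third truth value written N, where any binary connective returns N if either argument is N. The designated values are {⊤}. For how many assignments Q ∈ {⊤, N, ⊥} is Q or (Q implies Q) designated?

Q=⊤: ⊤ ✓
Q=N: N ·
Q=⊥: ⊤ ✓

2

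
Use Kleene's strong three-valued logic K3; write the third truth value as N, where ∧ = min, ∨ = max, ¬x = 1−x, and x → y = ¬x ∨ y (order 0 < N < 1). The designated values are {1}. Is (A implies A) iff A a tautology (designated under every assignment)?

Countermodel: A=N gives N, which is not designated.

No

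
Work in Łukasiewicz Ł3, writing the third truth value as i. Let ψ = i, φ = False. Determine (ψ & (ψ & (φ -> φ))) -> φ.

φ -> φ = False -> False = True
ψ & (φ -> φ) = i & True = i
ψ & (ψ & (φ -> φ)) = i & i = i
(ψ & (ψ & (φ -> φ))) -> φ = i -> False = i  [min(1, 1−½+0)]

i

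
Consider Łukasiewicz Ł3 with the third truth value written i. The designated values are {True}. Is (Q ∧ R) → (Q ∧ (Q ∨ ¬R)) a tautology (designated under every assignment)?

Yes

Every assignment of Q, R over {True, i, False} gives a value in {True}.
In particular, with Q=i, R=i: (Q ∧ R) → (Q ∧ (Q ∨ ¬R)) = True.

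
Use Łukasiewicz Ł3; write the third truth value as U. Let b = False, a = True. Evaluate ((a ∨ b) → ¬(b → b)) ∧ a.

False

a ∨ b = True ∨ False = True
b → b = False → False = True
¬(b → b) = ¬True = False
(a ∨ b) → ¬(b → b) = True → False = False
((a ∨ b) → ¬(b → b)) ∧ a = False ∧ True = False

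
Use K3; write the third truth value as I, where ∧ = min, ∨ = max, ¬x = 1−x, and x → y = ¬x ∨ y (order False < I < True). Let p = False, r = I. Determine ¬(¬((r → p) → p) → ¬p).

r → p = I → False = I  [¬I ∨ False]
(r → p) → p = I → False = I
¬((r → p) → p) = ¬I = I
¬p = ¬False = True
¬((r → p) → p) → ¬p = I → True = True
¬(¬((r → p) → p) → ¬p) = ¬True = False

False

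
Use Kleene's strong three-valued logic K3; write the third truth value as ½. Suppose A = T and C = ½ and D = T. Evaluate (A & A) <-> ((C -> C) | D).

A & A = T & T = T
C -> C = ½ -> ½ = ½  [~½ | ½]
(C -> C) | D = ½ | T = T
(A & A) <-> ((C -> C) | D) = T <-> T = T

T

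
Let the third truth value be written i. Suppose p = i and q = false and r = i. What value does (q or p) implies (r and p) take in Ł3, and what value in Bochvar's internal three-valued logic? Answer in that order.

true; i

In Ł3: q or p = false or i = i
r and p = i and i = i
(q or p) implies (r and p) = i implies i = true  [min(1, 1−½+½)]
In Bochvar's internal three-valued logic: q or p = false or i = i
r and p = i and i = i
(q or p) implies (r and p) = i implies i = i
They differ because Ł3 and Bochvar's internal three-valued logic treat i differently under the binary connectives.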